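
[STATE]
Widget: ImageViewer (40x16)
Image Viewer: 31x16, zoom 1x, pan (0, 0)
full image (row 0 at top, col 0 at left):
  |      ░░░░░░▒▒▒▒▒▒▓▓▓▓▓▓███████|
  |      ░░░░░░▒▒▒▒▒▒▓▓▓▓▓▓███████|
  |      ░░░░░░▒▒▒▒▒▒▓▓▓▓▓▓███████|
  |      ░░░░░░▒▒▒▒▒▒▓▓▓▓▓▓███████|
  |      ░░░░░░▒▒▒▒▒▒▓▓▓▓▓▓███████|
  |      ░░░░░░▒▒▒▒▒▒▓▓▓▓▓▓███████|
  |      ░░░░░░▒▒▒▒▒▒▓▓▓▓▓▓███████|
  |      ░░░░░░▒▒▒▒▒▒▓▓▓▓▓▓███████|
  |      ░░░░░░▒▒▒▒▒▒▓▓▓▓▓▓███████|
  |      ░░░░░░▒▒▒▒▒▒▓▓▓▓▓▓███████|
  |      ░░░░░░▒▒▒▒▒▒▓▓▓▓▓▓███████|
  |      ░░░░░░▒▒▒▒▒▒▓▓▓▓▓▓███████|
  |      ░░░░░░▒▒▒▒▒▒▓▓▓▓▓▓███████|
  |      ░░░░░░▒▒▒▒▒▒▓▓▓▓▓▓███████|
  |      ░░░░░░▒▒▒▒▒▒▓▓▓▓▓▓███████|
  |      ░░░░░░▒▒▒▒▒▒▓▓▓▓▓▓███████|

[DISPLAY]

      ░░░░░░▒▒▒▒▒▒▓▓▓▓▓▓███████         
      ░░░░░░▒▒▒▒▒▒▓▓▓▓▓▓███████         
      ░░░░░░▒▒▒▒▒▒▓▓▓▓▓▓███████         
      ░░░░░░▒▒▒▒▒▒▓▓▓▓▓▓███████         
      ░░░░░░▒▒▒▒▒▒▓▓▓▓▓▓███████         
      ░░░░░░▒▒▒▒▒▒▓▓▓▓▓▓███████         
      ░░░░░░▒▒▒▒▒▒▓▓▓▓▓▓███████         
      ░░░░░░▒▒▒▒▒▒▓▓▓▓▓▓███████         
      ░░░░░░▒▒▒▒▒▒▓▓▓▓▓▓███████         
      ░░░░░░▒▒▒▒▒▒▓▓▓▓▓▓███████         
      ░░░░░░▒▒▒▒▒▒▓▓▓▓▓▓███████         
      ░░░░░░▒▒▒▒▒▒▓▓▓▓▓▓███████         
      ░░░░░░▒▒▒▒▒▒▓▓▓▓▓▓███████         
      ░░░░░░▒▒▒▒▒▒▓▓▓▓▓▓███████         
      ░░░░░░▒▒▒▒▒▒▓▓▓▓▓▓███████         
      ░░░░░░▒▒▒▒▒▒▓▓▓▓▓▓███████         


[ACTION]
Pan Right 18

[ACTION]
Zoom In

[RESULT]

░░░░░░▒▒▒▒▒▒▒▒▒▒▒▒▓▓▓▓▓▓▓▓▓▓▓▓██████████
░░░░░░▒▒▒▒▒▒▒▒▒▒▒▒▓▓▓▓▓▓▓▓▓▓▓▓██████████
░░░░░░▒▒▒▒▒▒▒▒▒▒▒▒▓▓▓▓▓▓▓▓▓▓▓▓██████████
░░░░░░▒▒▒▒▒▒▒▒▒▒▒▒▓▓▓▓▓▓▓▓▓▓▓▓██████████
░░░░░░▒▒▒▒▒▒▒▒▒▒▒▒▓▓▓▓▓▓▓▓▓▓▓▓██████████
░░░░░░▒▒▒▒▒▒▒▒▒▒▒▒▓▓▓▓▓▓▓▓▓▓▓▓██████████
░░░░░░▒▒▒▒▒▒▒▒▒▒▒▒▓▓▓▓▓▓▓▓▓▓▓▓██████████
░░░░░░▒▒▒▒▒▒▒▒▒▒▒▒▓▓▓▓▓▓▓▓▓▓▓▓██████████
░░░░░░▒▒▒▒▒▒▒▒▒▒▒▒▓▓▓▓▓▓▓▓▓▓▓▓██████████
░░░░░░▒▒▒▒▒▒▒▒▒▒▒▒▓▓▓▓▓▓▓▓▓▓▓▓██████████
░░░░░░▒▒▒▒▒▒▒▒▒▒▒▒▓▓▓▓▓▓▓▓▓▓▓▓██████████
░░░░░░▒▒▒▒▒▒▒▒▒▒▒▒▓▓▓▓▓▓▓▓▓▓▓▓██████████
░░░░░░▒▒▒▒▒▒▒▒▒▒▒▒▓▓▓▓▓▓▓▓▓▓▓▓██████████
░░░░░░▒▒▒▒▒▒▒▒▒▒▒▒▓▓▓▓▓▓▓▓▓▓▓▓██████████
░░░░░░▒▒▒▒▒▒▒▒▒▒▒▒▓▓▓▓▓▓▓▓▓▓▓▓██████████
░░░░░░▒▒▒▒▒▒▒▒▒▒▒▒▓▓▓▓▓▓▓▓▓▓▓▓██████████


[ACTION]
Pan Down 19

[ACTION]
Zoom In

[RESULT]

░░░░░░░░░░░░░░░░░░▒▒▒▒▒▒▒▒▒▒▒▒▒▒▒▒▒▒▓▓▓▓
░░░░░░░░░░░░░░░░░░▒▒▒▒▒▒▒▒▒▒▒▒▒▒▒▒▒▒▓▓▓▓
░░░░░░░░░░░░░░░░░░▒▒▒▒▒▒▒▒▒▒▒▒▒▒▒▒▒▒▓▓▓▓
░░░░░░░░░░░░░░░░░░▒▒▒▒▒▒▒▒▒▒▒▒▒▒▒▒▒▒▓▓▓▓
░░░░░░░░░░░░░░░░░░▒▒▒▒▒▒▒▒▒▒▒▒▒▒▒▒▒▒▓▓▓▓
░░░░░░░░░░░░░░░░░░▒▒▒▒▒▒▒▒▒▒▒▒▒▒▒▒▒▒▓▓▓▓
░░░░░░░░░░░░░░░░░░▒▒▒▒▒▒▒▒▒▒▒▒▒▒▒▒▒▒▓▓▓▓
░░░░░░░░░░░░░░░░░░▒▒▒▒▒▒▒▒▒▒▒▒▒▒▒▒▒▒▓▓▓▓
░░░░░░░░░░░░░░░░░░▒▒▒▒▒▒▒▒▒▒▒▒▒▒▒▒▒▒▓▓▓▓
░░░░░░░░░░░░░░░░░░▒▒▒▒▒▒▒▒▒▒▒▒▒▒▒▒▒▒▓▓▓▓
░░░░░░░░░░░░░░░░░░▒▒▒▒▒▒▒▒▒▒▒▒▒▒▒▒▒▒▓▓▓▓
░░░░░░░░░░░░░░░░░░▒▒▒▒▒▒▒▒▒▒▒▒▒▒▒▒▒▒▓▓▓▓
░░░░░░░░░░░░░░░░░░▒▒▒▒▒▒▒▒▒▒▒▒▒▒▒▒▒▒▓▓▓▓
░░░░░░░░░░░░░░░░░░▒▒▒▒▒▒▒▒▒▒▒▒▒▒▒▒▒▒▓▓▓▓
░░░░░░░░░░░░░░░░░░▒▒▒▒▒▒▒▒▒▒▒▒▒▒▒▒▒▒▓▓▓▓
░░░░░░░░░░░░░░░░░░▒▒▒▒▒▒▒▒▒▒▒▒▒▒▒▒▒▒▓▓▓▓


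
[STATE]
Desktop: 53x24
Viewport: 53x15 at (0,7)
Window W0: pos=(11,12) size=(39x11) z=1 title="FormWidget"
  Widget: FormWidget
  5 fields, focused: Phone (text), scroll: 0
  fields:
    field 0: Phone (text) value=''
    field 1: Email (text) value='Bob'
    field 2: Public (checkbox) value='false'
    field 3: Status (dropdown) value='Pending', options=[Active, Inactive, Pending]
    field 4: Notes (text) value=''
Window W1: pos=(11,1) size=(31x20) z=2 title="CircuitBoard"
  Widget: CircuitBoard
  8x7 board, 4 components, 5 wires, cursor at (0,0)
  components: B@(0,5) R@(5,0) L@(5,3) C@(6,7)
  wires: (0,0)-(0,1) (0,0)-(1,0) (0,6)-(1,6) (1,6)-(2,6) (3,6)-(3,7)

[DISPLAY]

           ┃1   ·                       ·┃           
           ┃                            │┃           
           ┃2                           ·┃           
           ┃                             ┃           
           ┃3                           ·┃           
           ┃                             ┃━━━━━━━┓   
           ┃4                            ┃       ┃   
           ┃                             ┃───────┨   
           ┃5   R           L            ┃      ]┃   
           ┃                             ┃      ]┃   
           ┃6                            ┃       ┃   
           ┃Cursor: (0,0)                ┃     ▼]┃   
           ┃                             ┃      ]┃   
           ┗━━━━━━━━━━━━━━━━━━━━━━━━━━━━━┛       ┃   
           ┃                                     ┃   


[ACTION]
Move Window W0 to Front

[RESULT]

           ┃1   ·                       ·┃           
           ┃                            │┃           
           ┃2                           ·┃           
           ┃                             ┃           
           ┃3                           ·┃           
           ┏━━━━━━━━━━━━━━━━━━━━━━━━━━━━━━━━━━━━━┓   
           ┃ FormWidget                          ┃   
           ┠─────────────────────────────────────┨   
           ┃> Phone:      [                     ]┃   
           ┃  Email:      [Bob                  ]┃   
           ┃  Public:     [ ]                    ┃   
           ┃  Status:     [Pending             ▼]┃   
           ┃  Notes:      [                     ]┃   
           ┃                                     ┃   
           ┃                                     ┃   


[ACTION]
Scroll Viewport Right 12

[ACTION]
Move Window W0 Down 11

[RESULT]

           ┃1   ·                       ·┃           
           ┃                            │┃           
           ┃2                           ·┃           
           ┃                             ┃           
           ┃3                           ·┃           
           ┃                             ┃           
           ┏━━━━━━━━━━━━━━━━━━━━━━━━━━━━━━━━━━━━━┓   
           ┃ FormWidget                          ┃   
           ┠─────────────────────────────────────┨   
           ┃> Phone:      [                     ]┃   
           ┃  Email:      [Bob                  ]┃   
           ┃  Public:     [ ]                    ┃   
           ┃  Status:     [Pending             ▼]┃   
           ┃  Notes:      [                     ]┃   
           ┃                                     ┃   


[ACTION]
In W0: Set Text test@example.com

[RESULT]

           ┃1   ·                       ·┃           
           ┃                            │┃           
           ┃2                           ·┃           
           ┃                             ┃           
           ┃3                           ·┃           
           ┃                             ┃           
           ┏━━━━━━━━━━━━━━━━━━━━━━━━━━━━━━━━━━━━━┓   
           ┃ FormWidget                          ┃   
           ┠─────────────────────────────────────┨   
           ┃> Phone:      [test@example.com     ]┃   
           ┃  Email:      [Bob                  ]┃   
           ┃  Public:     [ ]                    ┃   
           ┃  Status:     [Pending             ▼]┃   
           ┃  Notes:      [                     ]┃   
           ┃                                     ┃   


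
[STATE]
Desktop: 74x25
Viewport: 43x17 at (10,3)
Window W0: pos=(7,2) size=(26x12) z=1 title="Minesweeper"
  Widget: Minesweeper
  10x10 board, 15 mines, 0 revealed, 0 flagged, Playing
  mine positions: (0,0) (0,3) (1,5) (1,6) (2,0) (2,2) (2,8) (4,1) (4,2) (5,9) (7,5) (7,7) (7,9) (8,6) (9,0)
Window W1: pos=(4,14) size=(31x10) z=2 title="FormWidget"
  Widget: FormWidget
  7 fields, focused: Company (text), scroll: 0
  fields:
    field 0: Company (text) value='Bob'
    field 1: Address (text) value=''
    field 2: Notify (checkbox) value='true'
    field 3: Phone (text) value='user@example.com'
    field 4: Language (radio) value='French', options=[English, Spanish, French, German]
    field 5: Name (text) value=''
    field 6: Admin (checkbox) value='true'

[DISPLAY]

inesweeper            ┃                    
──────────────────────┨                    
■■■■■■■■              ┃                    
■■■■■■■■              ┃                    
■■■■■■■■              ┃                    
■■■■■■■■              ┃                    
■■■■■■■■              ┃                    
■■■■■■■■              ┃                    
■■■■■■■■              ┃                    
■■■■■■■■              ┃                    
━━━━━━━━━━━━━━━━━━━━━━┛                    
━━━━━━━━━━━━━━━━━━━━━━━━┓                  
Widget                  ┃                  
────────────────────────┨                  
pany:    [Bob          ]┃                  
ress:    [             ]┃                  
ify:     [x]            ┃                  


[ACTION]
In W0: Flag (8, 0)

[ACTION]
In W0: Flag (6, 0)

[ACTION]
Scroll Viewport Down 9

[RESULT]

■■■■■■■■              ┃                    
■■■■■■■■              ┃                    
■■■■■■■■              ┃                    
■■■■■■■■              ┃                    
■■■■■■■■              ┃                    
━━━━━━━━━━━━━━━━━━━━━━┛                    
━━━━━━━━━━━━━━━━━━━━━━━━┓                  
Widget                  ┃                  
────────────────────────┨                  
pany:    [Bob          ]┃                  
ress:    [             ]┃                  
ify:     [x]            ┃                  
ne:      [user@example.]┃                  
guage:   ( ) English  ( ┃                  
e:       [             ]┃                  
━━━━━━━━━━━━━━━━━━━━━━━━┛                  
                                           


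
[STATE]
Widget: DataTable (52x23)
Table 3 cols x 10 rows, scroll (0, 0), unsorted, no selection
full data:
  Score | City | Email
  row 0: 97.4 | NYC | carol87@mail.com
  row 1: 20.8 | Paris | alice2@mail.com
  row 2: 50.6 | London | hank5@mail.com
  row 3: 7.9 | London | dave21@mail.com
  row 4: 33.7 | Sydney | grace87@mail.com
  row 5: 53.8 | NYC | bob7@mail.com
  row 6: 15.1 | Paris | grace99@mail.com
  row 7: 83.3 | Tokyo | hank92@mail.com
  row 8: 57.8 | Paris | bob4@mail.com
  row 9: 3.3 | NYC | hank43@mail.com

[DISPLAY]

Score│City  │Email                                  
─────┼──────┼────────────────                       
97.4 │NYC   │carol87@mail.com                       
20.8 │Paris │alice2@mail.com                        
50.6 │London│hank5@mail.com                         
7.9  │London│dave21@mail.com                        
33.7 │Sydney│grace87@mail.com                       
53.8 │NYC   │bob7@mail.com                          
15.1 │Paris │grace99@mail.com                       
83.3 │Tokyo │hank92@mail.com                        
57.8 │Paris │bob4@mail.com                          
3.3  │NYC   │hank43@mail.com                        
                                                    
                                                    
                                                    
                                                    
                                                    
                                                    
                                                    
                                                    
                                                    
                                                    
                                                    


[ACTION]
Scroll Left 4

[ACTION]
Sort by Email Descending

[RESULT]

Score│City  │Email          ▼                       
─────┼──────┼────────────────                       
83.3 │Tokyo │hank92@mail.com                        
50.6 │London│hank5@mail.com                         
3.3  │NYC   │hank43@mail.com                        
15.1 │Paris │grace99@mail.com                       
33.7 │Sydney│grace87@mail.com                       
7.9  │London│dave21@mail.com                        
97.4 │NYC   │carol87@mail.com                       
53.8 │NYC   │bob7@mail.com                          
57.8 │Paris │bob4@mail.com                          
20.8 │Paris │alice2@mail.com                        
                                                    
                                                    
                                                    
                                                    
                                                    
                                                    
                                                    
                                                    
                                                    
                                                    
                                                    


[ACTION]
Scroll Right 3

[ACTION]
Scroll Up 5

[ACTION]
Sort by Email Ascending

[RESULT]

Score│City  │Email          ▲                       
─────┼──────┼────────────────                       
20.8 │Paris │alice2@mail.com                        
57.8 │Paris │bob4@mail.com                          
53.8 │NYC   │bob7@mail.com                          
97.4 │NYC   │carol87@mail.com                       
7.9  │London│dave21@mail.com                        
33.7 │Sydney│grace87@mail.com                       
15.1 │Paris │grace99@mail.com                       
3.3  │NYC   │hank43@mail.com                        
50.6 │London│hank5@mail.com                         
83.3 │Tokyo │hank92@mail.com                        
                                                    
                                                    
                                                    
                                                    
                                                    
                                                    
                                                    
                                                    
                                                    
                                                    
                                                    


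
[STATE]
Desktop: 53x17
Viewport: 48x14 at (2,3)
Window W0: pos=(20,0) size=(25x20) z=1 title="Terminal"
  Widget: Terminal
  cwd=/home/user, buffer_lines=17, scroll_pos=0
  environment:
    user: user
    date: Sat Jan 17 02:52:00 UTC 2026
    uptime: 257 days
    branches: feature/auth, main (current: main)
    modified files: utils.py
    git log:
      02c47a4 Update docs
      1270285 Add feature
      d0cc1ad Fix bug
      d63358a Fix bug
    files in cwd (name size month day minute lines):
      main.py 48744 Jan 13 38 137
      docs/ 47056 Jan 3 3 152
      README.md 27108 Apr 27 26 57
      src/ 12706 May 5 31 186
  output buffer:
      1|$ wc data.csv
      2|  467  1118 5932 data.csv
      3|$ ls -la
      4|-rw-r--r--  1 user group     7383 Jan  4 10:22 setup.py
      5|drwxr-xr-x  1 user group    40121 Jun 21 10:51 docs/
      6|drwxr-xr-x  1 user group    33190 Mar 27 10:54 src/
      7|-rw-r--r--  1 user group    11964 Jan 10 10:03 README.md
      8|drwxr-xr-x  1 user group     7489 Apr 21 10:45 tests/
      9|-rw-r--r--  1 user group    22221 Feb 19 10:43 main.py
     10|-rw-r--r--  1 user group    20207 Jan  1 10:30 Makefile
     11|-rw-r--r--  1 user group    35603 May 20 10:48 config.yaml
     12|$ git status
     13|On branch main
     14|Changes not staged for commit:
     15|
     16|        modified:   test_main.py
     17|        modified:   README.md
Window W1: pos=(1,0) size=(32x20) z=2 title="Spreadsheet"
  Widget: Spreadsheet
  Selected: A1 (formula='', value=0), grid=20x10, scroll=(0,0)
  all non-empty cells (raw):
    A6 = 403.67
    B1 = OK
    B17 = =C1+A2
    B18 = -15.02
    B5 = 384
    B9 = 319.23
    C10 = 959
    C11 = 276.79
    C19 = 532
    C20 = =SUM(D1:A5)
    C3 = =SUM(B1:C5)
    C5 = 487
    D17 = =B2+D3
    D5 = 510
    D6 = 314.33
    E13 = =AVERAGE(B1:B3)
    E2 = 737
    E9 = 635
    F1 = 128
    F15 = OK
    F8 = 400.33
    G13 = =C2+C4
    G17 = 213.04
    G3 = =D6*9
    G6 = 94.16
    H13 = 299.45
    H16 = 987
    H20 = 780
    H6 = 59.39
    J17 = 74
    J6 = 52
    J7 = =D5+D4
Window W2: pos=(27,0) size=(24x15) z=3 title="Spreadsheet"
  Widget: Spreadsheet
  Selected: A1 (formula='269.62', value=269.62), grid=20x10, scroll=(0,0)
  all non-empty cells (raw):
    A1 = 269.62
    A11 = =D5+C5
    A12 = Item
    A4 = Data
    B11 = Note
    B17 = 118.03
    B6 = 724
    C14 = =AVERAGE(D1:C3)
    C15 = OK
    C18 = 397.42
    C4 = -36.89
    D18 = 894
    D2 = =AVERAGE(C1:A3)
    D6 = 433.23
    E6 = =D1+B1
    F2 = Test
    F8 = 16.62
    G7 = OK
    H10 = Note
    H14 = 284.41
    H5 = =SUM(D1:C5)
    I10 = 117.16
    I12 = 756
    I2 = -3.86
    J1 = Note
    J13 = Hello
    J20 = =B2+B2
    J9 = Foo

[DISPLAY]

A1:                      ┃A1: 269.62            
       A       B       C ┃       A       B      
-------------------------┃----------------------
  1      [0]OK           ┃  1 [269.62]       0  
  2        0       0     ┃  2        0       0  
  3        0       0#CIRC┃  3        0       0  
  4        0       0     ┃  4 Data           0  
  5        0     384     ┃  5        0       0  
  6   403.67       0     ┃  6        0     724  
  7        0       0     ┃  7        0       0  
  8        0       0     ┃  8        0       0  
  9        0  319.23     ┗━━━━━━━━━━━━━━━━━━━━━━
 10        0       0     959  ┃in         ┃     
 11        0       0  276.79  ┃staged for ┃     


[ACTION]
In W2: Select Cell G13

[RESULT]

A1:                      ┃G13:                  
       A       B       C ┃       A       B      
-------------------------┃----------------------
  1      [0]OK           ┃  1   269.62       0  
  2        0       0     ┃  2        0       0  
  3        0       0#CIRC┃  3        0       0  
  4        0       0     ┃  4 Data           0  
  5        0     384     ┃  5        0       0  
  6   403.67       0     ┃  6        0     724  
  7        0       0     ┃  7        0       0  
  8        0       0     ┃  8        0       0  
  9        0  319.23     ┗━━━━━━━━━━━━━━━━━━━━━━
 10        0       0     959  ┃in         ┃     
 11        0       0  276.79  ┃staged for ┃     


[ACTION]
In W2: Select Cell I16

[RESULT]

A1:                      ┃I16:                  
       A       B       C ┃       A       B      
-------------------------┃----------------------
  1      [0]OK           ┃  1   269.62       0  
  2        0       0     ┃  2        0       0  
  3        0       0#CIRC┃  3        0       0  
  4        0       0     ┃  4 Data           0  
  5        0     384     ┃  5        0       0  
  6   403.67       0     ┃  6        0     724  
  7        0       0     ┃  7        0       0  
  8        0       0     ┃  8        0       0  
  9        0  319.23     ┗━━━━━━━━━━━━━━━━━━━━━━
 10        0       0     959  ┃in         ┃     
 11        0       0  276.79  ┃staged for ┃     


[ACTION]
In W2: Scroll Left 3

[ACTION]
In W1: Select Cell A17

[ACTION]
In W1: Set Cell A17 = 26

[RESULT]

A17: 26                  ┃I16:                  
       A       B       C ┃       A       B      
-------------------------┃----------------------
  1        0OK           ┃  1   269.62       0  
  2        0       0     ┃  2        0       0  
  3        0       0#CIRC┃  3        0       0  
  4        0       0     ┃  4 Data           0  
  5        0     384     ┃  5        0       0  
  6   403.67       0     ┃  6        0     724  
  7        0       0     ┃  7        0       0  
  8        0       0     ┃  8        0       0  
  9        0  319.23     ┗━━━━━━━━━━━━━━━━━━━━━━
 10        0       0     959  ┃in         ┃     
 11        0       0  276.79  ┃staged for ┃     


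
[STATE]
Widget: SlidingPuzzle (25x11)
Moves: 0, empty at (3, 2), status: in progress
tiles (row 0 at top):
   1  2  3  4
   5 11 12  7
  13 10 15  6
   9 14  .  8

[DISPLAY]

┌────┬────┬────┬────┐    
│  1 │  2 │  3 │  4 │    
├────┼────┼────┼────┤    
│  5 │ 11 │ 12 │  7 │    
├────┼────┼────┼────┤    
│ 13 │ 10 │ 15 │  6 │    
├────┼────┼────┼────┤    
│  9 │ 14 │    │  8 │    
└────┴────┴────┴────┘    
Moves: 0                 
                         


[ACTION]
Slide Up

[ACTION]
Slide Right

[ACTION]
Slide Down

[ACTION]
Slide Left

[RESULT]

┌────┬────┬────┬────┐    
│  1 │  2 │  3 │  4 │    
├────┼────┼────┼────┤    
│  5 │ 11 │ 12 │  7 │    
├────┼────┼────┼────┤    
│ 13 │ 15 │    │  6 │    
├────┼────┼────┼────┤    
│  9 │ 10 │ 14 │  8 │    
└────┴────┴────┴────┘    
Moves: 3                 
                         


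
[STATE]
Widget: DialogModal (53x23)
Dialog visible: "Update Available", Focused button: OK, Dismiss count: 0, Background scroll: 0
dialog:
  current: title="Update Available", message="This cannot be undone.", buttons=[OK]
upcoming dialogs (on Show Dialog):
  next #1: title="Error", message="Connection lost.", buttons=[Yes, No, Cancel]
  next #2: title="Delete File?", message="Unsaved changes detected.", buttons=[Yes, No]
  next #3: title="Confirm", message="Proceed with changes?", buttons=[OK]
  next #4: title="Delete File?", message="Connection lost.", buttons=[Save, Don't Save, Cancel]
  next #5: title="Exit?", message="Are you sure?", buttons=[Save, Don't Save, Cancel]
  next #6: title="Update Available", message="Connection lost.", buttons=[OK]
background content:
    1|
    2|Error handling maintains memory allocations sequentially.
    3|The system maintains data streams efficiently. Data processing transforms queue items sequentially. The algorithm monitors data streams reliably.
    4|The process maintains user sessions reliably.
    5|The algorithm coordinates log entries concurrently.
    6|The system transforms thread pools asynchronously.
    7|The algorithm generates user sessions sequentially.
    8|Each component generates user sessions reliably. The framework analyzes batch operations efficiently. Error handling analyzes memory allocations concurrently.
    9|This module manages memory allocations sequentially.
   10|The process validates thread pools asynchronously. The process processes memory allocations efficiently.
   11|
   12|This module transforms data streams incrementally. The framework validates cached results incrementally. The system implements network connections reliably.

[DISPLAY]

                                                     
Error handling maintains memory allocations sequentia
The system maintains data streams efficiently. Data p
The process maintains user sessions reliably.        
The algorithm coordinates log entries concurrently.  
The system transforms thread pools asynchronously.   
The algorithm generates user sessions sequentially.  
Each component generates user sessions reliably. The 
This module manages memory allocations sequentially. 
The process v┌────────────────────────┐chronously. Th
             │    Update Available    │              
This module t│ This cannot be undone. │rementally. Th
             │          [OK]          │              
             └────────────────────────┘              
                                                     
                                                     
                                                     
                                                     
                                                     
                                                     
                                                     
                                                     
                                                     


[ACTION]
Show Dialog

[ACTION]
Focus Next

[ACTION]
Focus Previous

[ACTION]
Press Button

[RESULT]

                                                     
Error handling maintains memory allocations sequentia
The system maintains data streams efficiently. Data p
The process maintains user sessions reliably.        
The algorithm coordinates log entries concurrently.  
The system transforms thread pools asynchronously.   
The algorithm generates user sessions sequentially.  
Each component generates user sessions reliably. The 
This module manages memory allocations sequentially. 
The process validates thread pools asynchronously. Th
                                                     
This module transforms data streams incrementally. Th
                                                     
                                                     
                                                     
                                                     
                                                     
                                                     
                                                     
                                                     
                                                     
                                                     
                                                     


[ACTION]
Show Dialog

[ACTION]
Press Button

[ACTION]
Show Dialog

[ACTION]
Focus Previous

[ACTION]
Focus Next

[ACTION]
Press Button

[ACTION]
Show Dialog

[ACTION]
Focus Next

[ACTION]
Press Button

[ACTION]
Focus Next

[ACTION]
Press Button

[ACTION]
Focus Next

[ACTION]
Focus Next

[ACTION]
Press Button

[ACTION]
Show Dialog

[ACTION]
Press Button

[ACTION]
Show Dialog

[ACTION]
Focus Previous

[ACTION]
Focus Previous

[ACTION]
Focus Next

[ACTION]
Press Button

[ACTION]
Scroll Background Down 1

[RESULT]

Error handling maintains memory allocations sequentia
The system maintains data streams efficiently. Data p
The process maintains user sessions reliably.        
The algorithm coordinates log entries concurrently.  
The system transforms thread pools asynchronously.   
The algorithm generates user sessions sequentially.  
Each component generates user sessions reliably. The 
This module manages memory allocations sequentially. 
The process validates thread pools asynchronously. Th
                                                     
This module transforms data streams incrementally. Th
                                                     
                                                     
                                                     
                                                     
                                                     
                                                     
                                                     
                                                     
                                                     
                                                     
                                                     
                                                     


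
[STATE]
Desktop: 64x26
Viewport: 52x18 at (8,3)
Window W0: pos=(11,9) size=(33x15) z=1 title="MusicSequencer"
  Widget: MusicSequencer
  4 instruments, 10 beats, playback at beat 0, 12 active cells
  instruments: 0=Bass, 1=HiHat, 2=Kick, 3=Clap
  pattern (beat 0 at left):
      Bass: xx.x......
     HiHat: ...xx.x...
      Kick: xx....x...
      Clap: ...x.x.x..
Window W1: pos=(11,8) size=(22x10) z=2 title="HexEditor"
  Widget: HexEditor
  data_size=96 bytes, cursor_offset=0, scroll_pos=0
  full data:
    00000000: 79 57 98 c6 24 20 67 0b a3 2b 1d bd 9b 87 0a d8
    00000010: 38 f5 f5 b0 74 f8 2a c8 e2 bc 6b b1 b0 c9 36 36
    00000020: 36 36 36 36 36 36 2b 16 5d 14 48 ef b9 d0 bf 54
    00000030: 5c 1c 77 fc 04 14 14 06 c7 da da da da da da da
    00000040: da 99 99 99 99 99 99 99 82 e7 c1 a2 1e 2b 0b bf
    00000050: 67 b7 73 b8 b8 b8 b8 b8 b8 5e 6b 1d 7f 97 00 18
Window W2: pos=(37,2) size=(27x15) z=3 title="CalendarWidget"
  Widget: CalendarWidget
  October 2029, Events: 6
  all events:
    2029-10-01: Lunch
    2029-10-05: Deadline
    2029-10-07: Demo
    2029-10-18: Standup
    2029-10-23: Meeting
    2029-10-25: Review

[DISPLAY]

                             ┃ CalendarWidget       
                             ┠──────────────────────
                             ┃       October 2029   
                             ┃Mo Tu We Th Fr Sa Su  
                             ┃ 1*  2  3  4  5*  6  7
   ┏━━━━━━━━━━━━━━━━━━━━┓    ┃ 8  9 10 11 12 13 14  
   ┃ HexEditor          ┃━━━━┃15 16 17 18* 19 20 21 
   ┠────────────────────┨    ┃22 23* 24 25* 26 27 28
   ┃00000000  79 57 98 c┃────┃29 30 31              
   ┃00000010  38 f5 f5 b┃    ┃                      
   ┃00000020  36 36 36 3┃    ┃                      
   ┃00000030  5c 1c 77 f┃    ┃                      
   ┃00000040  da 99 99 9┃    ┃                      
   ┃00000050  67 b7 73 b┃    ┗━━━━━━━━━━━━━━━━━━━━━━
   ┗━━━━━━━━━━━━━━━━━━━━┛          ┃                
   ┃                               ┃                
   ┃                               ┃                
   ┃                               ┃                


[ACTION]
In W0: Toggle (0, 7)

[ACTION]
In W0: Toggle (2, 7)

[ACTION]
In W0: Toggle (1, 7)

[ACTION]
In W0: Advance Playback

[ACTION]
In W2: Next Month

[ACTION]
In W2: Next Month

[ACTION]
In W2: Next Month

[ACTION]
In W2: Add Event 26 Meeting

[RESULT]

                             ┃ CalendarWidget       
                             ┠──────────────────────
                             ┃       January 2030   
                             ┃Mo Tu We Th Fr Sa Su  
                             ┃    1  2  3  4  5  6  
   ┏━━━━━━━━━━━━━━━━━━━━┓    ┃ 7  8  9 10 11 12 13  
   ┃ HexEditor          ┃━━━━┃14 15 16 17 18 19 20  
   ┠────────────────────┨    ┃21 22 23 24 25 26* 27 
   ┃00000000  79 57 98 c┃────┃28 29 30 31           
   ┃00000010  38 f5 f5 b┃    ┃                      
   ┃00000020  36 36 36 3┃    ┃                      
   ┃00000030  5c 1c 77 f┃    ┃                      
   ┃00000040  da 99 99 9┃    ┃                      
   ┃00000050  67 b7 73 b┃    ┗━━━━━━━━━━━━━━━━━━━━━━
   ┗━━━━━━━━━━━━━━━━━━━━┛          ┃                
   ┃                               ┃                
   ┃                               ┃                
   ┃                               ┃                


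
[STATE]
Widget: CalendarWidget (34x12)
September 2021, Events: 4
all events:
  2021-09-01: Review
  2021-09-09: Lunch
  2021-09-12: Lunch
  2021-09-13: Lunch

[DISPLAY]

          September 2021          
Mo Tu We Th Fr Sa Su              
       1*  2  3  4  5             
 6  7  8  9* 10 11 12*            
13* 14 15 16 17 18 19             
20 21 22 23 24 25 26              
27 28 29 30                       
                                  
                                  
                                  
                                  
                                  


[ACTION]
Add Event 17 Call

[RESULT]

          September 2021          
Mo Tu We Th Fr Sa Su              
       1*  2  3  4  5             
 6  7  8  9* 10 11 12*            
13* 14 15 16 17* 18 19            
20 21 22 23 24 25 26              
27 28 29 30                       
                                  
                                  
                                  
                                  
                                  


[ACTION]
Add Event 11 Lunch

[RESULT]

          September 2021          
Mo Tu We Th Fr Sa Su              
       1*  2  3  4  5             
 6  7  8  9* 10 11* 12*           
13* 14 15 16 17* 18 19            
20 21 22 23 24 25 26              
27 28 29 30                       
                                  
                                  
                                  
                                  
                                  


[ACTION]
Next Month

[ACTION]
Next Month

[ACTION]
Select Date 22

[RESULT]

          November 2021           
Mo Tu We Th Fr Sa Su              
 1  2  3  4  5  6  7              
 8  9 10 11 12 13 14              
15 16 17 18 19 20 21              
[22] 23 24 25 26 27 28            
29 30                             
                                  
                                  
                                  
                                  
                                  


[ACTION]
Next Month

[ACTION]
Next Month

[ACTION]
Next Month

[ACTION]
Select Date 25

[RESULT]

          February 2022           
Mo Tu We Th Fr Sa Su              
    1  2  3  4  5  6              
 7  8  9 10 11 12 13              
14 15 16 17 18 19 20              
21 22 23 24 [25] 26 27            
28                                
                                  
                                  
                                  
                                  
                                  


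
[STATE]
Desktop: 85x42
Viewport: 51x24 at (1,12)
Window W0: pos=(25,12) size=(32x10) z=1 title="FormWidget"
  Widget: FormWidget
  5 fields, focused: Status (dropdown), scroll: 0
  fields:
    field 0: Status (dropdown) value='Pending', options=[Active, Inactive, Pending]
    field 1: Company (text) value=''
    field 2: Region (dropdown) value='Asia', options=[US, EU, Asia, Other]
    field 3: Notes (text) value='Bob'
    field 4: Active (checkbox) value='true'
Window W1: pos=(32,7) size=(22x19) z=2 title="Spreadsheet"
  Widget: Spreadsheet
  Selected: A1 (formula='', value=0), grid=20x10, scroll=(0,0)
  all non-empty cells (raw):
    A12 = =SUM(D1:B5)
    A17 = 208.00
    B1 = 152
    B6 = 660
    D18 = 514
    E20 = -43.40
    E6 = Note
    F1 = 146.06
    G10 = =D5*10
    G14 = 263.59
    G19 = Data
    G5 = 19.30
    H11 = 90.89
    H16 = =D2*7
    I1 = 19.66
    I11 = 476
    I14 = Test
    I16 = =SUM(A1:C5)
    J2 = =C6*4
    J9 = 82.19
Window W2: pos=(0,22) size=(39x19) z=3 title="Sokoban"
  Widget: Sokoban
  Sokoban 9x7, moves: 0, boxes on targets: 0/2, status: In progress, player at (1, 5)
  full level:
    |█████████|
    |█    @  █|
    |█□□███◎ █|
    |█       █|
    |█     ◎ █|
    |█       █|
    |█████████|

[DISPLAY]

                        ┏━━━━━━┃-------------------
                        ┃ FormW┃  1      [0]     15
                        ┠──────┃  2        0       
                        ┃> Stat┃  3        0       
                        ┃  Comp┃  4        0       
                        ┃  Regi┃  5        0       
                        ┃  Note┃  6        0     66
                        ┃  Acti┃  7        0       
                        ┃      ┃  8        0       
                        ┗━━━━━━┃  9        0       
━━━━━━━━━━━━━━━━━━━━━━━━━━━━━━━━━━━━━┓     0       
 Sokoban                             ┃     0       
─────────────────────────────────────┨   152       
█████████                            ┃━━━━━━━━━━━━━
█    @  █                            ┃             
█□□███◎ █                            ┃             
█       █                            ┃             
█     ◎ █                            ┃             
█       █                            ┃             
█████████                            ┃             
Moves: 0  0/2                        ┃             
                                     ┃             
                                     ┃             
                                     ┃             


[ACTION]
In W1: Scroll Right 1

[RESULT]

                        ┏━━━━━━┃-------------------
                        ┃ FormW┃  1      152       
                        ┠──────┃  2        0       
                        ┃> Stat┃  3        0       
                        ┃  Comp┃  4        0       
                        ┃  Regi┃  5        0       
                        ┃  Note┃  6      660       
                        ┃  Acti┃  7        0       
                        ┃      ┃  8        0       
                        ┗━━━━━━┃  9        0       
━━━━━━━━━━━━━━━━━━━━━━━━━━━━━━━━━━━━━┓     0       
 Sokoban                             ┃     0       
─────────────────────────────────────┨     0       
█████████                            ┃━━━━━━━━━━━━━
█    @  █                            ┃             
█□□███◎ █                            ┃             
█       █                            ┃             
█     ◎ █                            ┃             
█       █                            ┃             
█████████                            ┃             
Moves: 0  0/2                        ┃             
                                     ┃             
                                     ┃             
                                     ┃             


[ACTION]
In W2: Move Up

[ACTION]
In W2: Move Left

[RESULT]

                        ┏━━━━━━┃-------------------
                        ┃ FormW┃  1      152       
                        ┠──────┃  2        0       
                        ┃> Stat┃  3        0       
                        ┃  Comp┃  4        0       
                        ┃  Regi┃  5        0       
                        ┃  Note┃  6      660       
                        ┃  Acti┃  7        0       
                        ┃      ┃  8        0       
                        ┗━━━━━━┃  9        0       
━━━━━━━━━━━━━━━━━━━━━━━━━━━━━━━━━━━━━┓     0       
 Sokoban                             ┃     0       
─────────────────────────────────────┨     0       
█████████                            ┃━━━━━━━━━━━━━
█   @   █                            ┃             
█□□███◎ █                            ┃             
█       █                            ┃             
█     ◎ █                            ┃             
█       █                            ┃             
█████████                            ┃             
Moves: 1  0/2                        ┃             
                                     ┃             
                                     ┃             
                                     ┃             
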